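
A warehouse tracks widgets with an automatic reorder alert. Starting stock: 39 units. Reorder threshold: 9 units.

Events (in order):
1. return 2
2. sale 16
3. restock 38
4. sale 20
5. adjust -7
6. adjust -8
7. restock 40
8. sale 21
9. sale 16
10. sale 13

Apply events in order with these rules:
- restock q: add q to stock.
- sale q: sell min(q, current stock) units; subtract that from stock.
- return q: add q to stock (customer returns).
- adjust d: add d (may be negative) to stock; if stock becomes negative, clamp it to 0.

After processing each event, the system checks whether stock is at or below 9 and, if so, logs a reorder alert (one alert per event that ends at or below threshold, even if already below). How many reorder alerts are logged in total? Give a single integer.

Processing events:
Start: stock = 39
  Event 1 (return 2): 39 + 2 = 41
  Event 2 (sale 16): sell min(16,41)=16. stock: 41 - 16 = 25. total_sold = 16
  Event 3 (restock 38): 25 + 38 = 63
  Event 4 (sale 20): sell min(20,63)=20. stock: 63 - 20 = 43. total_sold = 36
  Event 5 (adjust -7): 43 + -7 = 36
  Event 6 (adjust -8): 36 + -8 = 28
  Event 7 (restock 40): 28 + 40 = 68
  Event 8 (sale 21): sell min(21,68)=21. stock: 68 - 21 = 47. total_sold = 57
  Event 9 (sale 16): sell min(16,47)=16. stock: 47 - 16 = 31. total_sold = 73
  Event 10 (sale 13): sell min(13,31)=13. stock: 31 - 13 = 18. total_sold = 86
Final: stock = 18, total_sold = 86

Checking against threshold 9:
  After event 1: stock=41 > 9
  After event 2: stock=25 > 9
  After event 3: stock=63 > 9
  After event 4: stock=43 > 9
  After event 5: stock=36 > 9
  After event 6: stock=28 > 9
  After event 7: stock=68 > 9
  After event 8: stock=47 > 9
  After event 9: stock=31 > 9
  After event 10: stock=18 > 9
Alert events: []. Count = 0

Answer: 0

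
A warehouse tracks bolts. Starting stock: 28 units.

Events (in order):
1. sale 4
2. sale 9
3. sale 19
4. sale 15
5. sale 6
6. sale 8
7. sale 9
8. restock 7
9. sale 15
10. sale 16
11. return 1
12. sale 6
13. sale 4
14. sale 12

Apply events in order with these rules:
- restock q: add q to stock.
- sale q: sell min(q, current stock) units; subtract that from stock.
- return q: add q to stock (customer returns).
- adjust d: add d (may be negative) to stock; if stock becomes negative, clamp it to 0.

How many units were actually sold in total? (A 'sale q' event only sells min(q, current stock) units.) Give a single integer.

Answer: 36

Derivation:
Processing events:
Start: stock = 28
  Event 1 (sale 4): sell min(4,28)=4. stock: 28 - 4 = 24. total_sold = 4
  Event 2 (sale 9): sell min(9,24)=9. stock: 24 - 9 = 15. total_sold = 13
  Event 3 (sale 19): sell min(19,15)=15. stock: 15 - 15 = 0. total_sold = 28
  Event 4 (sale 15): sell min(15,0)=0. stock: 0 - 0 = 0. total_sold = 28
  Event 5 (sale 6): sell min(6,0)=0. stock: 0 - 0 = 0. total_sold = 28
  Event 6 (sale 8): sell min(8,0)=0. stock: 0 - 0 = 0. total_sold = 28
  Event 7 (sale 9): sell min(9,0)=0. stock: 0 - 0 = 0. total_sold = 28
  Event 8 (restock 7): 0 + 7 = 7
  Event 9 (sale 15): sell min(15,7)=7. stock: 7 - 7 = 0. total_sold = 35
  Event 10 (sale 16): sell min(16,0)=0. stock: 0 - 0 = 0. total_sold = 35
  Event 11 (return 1): 0 + 1 = 1
  Event 12 (sale 6): sell min(6,1)=1. stock: 1 - 1 = 0. total_sold = 36
  Event 13 (sale 4): sell min(4,0)=0. stock: 0 - 0 = 0. total_sold = 36
  Event 14 (sale 12): sell min(12,0)=0. stock: 0 - 0 = 0. total_sold = 36
Final: stock = 0, total_sold = 36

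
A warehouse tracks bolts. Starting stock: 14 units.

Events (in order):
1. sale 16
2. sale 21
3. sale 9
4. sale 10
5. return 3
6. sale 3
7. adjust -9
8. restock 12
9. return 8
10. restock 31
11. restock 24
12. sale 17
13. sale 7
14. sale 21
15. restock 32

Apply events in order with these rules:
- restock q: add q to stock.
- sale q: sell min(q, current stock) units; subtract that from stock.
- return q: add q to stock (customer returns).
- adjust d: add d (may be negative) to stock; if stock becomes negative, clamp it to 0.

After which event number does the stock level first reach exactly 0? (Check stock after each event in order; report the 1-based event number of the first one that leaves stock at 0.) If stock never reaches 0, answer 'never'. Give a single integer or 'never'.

Answer: 1

Derivation:
Processing events:
Start: stock = 14
  Event 1 (sale 16): sell min(16,14)=14. stock: 14 - 14 = 0. total_sold = 14
  Event 2 (sale 21): sell min(21,0)=0. stock: 0 - 0 = 0. total_sold = 14
  Event 3 (sale 9): sell min(9,0)=0. stock: 0 - 0 = 0. total_sold = 14
  Event 4 (sale 10): sell min(10,0)=0. stock: 0 - 0 = 0. total_sold = 14
  Event 5 (return 3): 0 + 3 = 3
  Event 6 (sale 3): sell min(3,3)=3. stock: 3 - 3 = 0. total_sold = 17
  Event 7 (adjust -9): 0 + -9 = 0 (clamped to 0)
  Event 8 (restock 12): 0 + 12 = 12
  Event 9 (return 8): 12 + 8 = 20
  Event 10 (restock 31): 20 + 31 = 51
  Event 11 (restock 24): 51 + 24 = 75
  Event 12 (sale 17): sell min(17,75)=17. stock: 75 - 17 = 58. total_sold = 34
  Event 13 (sale 7): sell min(7,58)=7. stock: 58 - 7 = 51. total_sold = 41
  Event 14 (sale 21): sell min(21,51)=21. stock: 51 - 21 = 30. total_sold = 62
  Event 15 (restock 32): 30 + 32 = 62
Final: stock = 62, total_sold = 62

First zero at event 1.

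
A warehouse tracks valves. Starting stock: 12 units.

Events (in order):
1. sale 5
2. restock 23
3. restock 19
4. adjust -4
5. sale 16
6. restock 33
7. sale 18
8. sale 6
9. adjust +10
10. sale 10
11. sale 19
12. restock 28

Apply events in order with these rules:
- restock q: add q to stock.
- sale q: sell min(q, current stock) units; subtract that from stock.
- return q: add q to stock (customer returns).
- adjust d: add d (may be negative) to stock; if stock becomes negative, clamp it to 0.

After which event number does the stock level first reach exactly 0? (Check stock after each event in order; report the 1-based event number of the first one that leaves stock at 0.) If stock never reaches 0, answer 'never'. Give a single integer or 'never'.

Processing events:
Start: stock = 12
  Event 1 (sale 5): sell min(5,12)=5. stock: 12 - 5 = 7. total_sold = 5
  Event 2 (restock 23): 7 + 23 = 30
  Event 3 (restock 19): 30 + 19 = 49
  Event 4 (adjust -4): 49 + -4 = 45
  Event 5 (sale 16): sell min(16,45)=16. stock: 45 - 16 = 29. total_sold = 21
  Event 6 (restock 33): 29 + 33 = 62
  Event 7 (sale 18): sell min(18,62)=18. stock: 62 - 18 = 44. total_sold = 39
  Event 8 (sale 6): sell min(6,44)=6. stock: 44 - 6 = 38. total_sold = 45
  Event 9 (adjust +10): 38 + 10 = 48
  Event 10 (sale 10): sell min(10,48)=10. stock: 48 - 10 = 38. total_sold = 55
  Event 11 (sale 19): sell min(19,38)=19. stock: 38 - 19 = 19. total_sold = 74
  Event 12 (restock 28): 19 + 28 = 47
Final: stock = 47, total_sold = 74

Stock never reaches 0.

Answer: never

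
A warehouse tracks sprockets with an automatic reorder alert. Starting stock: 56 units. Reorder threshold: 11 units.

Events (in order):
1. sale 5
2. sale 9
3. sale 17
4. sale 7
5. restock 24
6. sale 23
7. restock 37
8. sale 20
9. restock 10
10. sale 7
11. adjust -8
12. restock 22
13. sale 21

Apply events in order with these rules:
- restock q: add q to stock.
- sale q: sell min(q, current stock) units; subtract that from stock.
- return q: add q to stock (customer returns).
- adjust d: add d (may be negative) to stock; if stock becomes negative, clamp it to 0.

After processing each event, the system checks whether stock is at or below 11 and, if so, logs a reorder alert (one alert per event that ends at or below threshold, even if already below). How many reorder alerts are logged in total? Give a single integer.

Processing events:
Start: stock = 56
  Event 1 (sale 5): sell min(5,56)=5. stock: 56 - 5 = 51. total_sold = 5
  Event 2 (sale 9): sell min(9,51)=9. stock: 51 - 9 = 42. total_sold = 14
  Event 3 (sale 17): sell min(17,42)=17. stock: 42 - 17 = 25. total_sold = 31
  Event 4 (sale 7): sell min(7,25)=7. stock: 25 - 7 = 18. total_sold = 38
  Event 5 (restock 24): 18 + 24 = 42
  Event 6 (sale 23): sell min(23,42)=23. stock: 42 - 23 = 19. total_sold = 61
  Event 7 (restock 37): 19 + 37 = 56
  Event 8 (sale 20): sell min(20,56)=20. stock: 56 - 20 = 36. total_sold = 81
  Event 9 (restock 10): 36 + 10 = 46
  Event 10 (sale 7): sell min(7,46)=7. stock: 46 - 7 = 39. total_sold = 88
  Event 11 (adjust -8): 39 + -8 = 31
  Event 12 (restock 22): 31 + 22 = 53
  Event 13 (sale 21): sell min(21,53)=21. stock: 53 - 21 = 32. total_sold = 109
Final: stock = 32, total_sold = 109

Checking against threshold 11:
  After event 1: stock=51 > 11
  After event 2: stock=42 > 11
  After event 3: stock=25 > 11
  After event 4: stock=18 > 11
  After event 5: stock=42 > 11
  After event 6: stock=19 > 11
  After event 7: stock=56 > 11
  After event 8: stock=36 > 11
  After event 9: stock=46 > 11
  After event 10: stock=39 > 11
  After event 11: stock=31 > 11
  After event 12: stock=53 > 11
  After event 13: stock=32 > 11
Alert events: []. Count = 0

Answer: 0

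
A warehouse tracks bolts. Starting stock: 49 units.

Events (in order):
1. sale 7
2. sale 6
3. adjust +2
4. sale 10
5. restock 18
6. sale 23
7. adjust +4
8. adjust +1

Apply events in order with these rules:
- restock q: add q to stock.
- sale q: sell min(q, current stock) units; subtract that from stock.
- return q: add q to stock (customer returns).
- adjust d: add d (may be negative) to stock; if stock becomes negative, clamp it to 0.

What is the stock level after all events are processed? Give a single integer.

Processing events:
Start: stock = 49
  Event 1 (sale 7): sell min(7,49)=7. stock: 49 - 7 = 42. total_sold = 7
  Event 2 (sale 6): sell min(6,42)=6. stock: 42 - 6 = 36. total_sold = 13
  Event 3 (adjust +2): 36 + 2 = 38
  Event 4 (sale 10): sell min(10,38)=10. stock: 38 - 10 = 28. total_sold = 23
  Event 5 (restock 18): 28 + 18 = 46
  Event 6 (sale 23): sell min(23,46)=23. stock: 46 - 23 = 23. total_sold = 46
  Event 7 (adjust +4): 23 + 4 = 27
  Event 8 (adjust +1): 27 + 1 = 28
Final: stock = 28, total_sold = 46

Answer: 28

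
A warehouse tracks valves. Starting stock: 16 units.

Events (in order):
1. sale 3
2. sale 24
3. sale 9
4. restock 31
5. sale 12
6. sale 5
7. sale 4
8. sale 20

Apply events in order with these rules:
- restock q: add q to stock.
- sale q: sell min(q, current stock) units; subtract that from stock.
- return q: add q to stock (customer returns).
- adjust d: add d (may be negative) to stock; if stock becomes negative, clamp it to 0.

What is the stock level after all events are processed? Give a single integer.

Processing events:
Start: stock = 16
  Event 1 (sale 3): sell min(3,16)=3. stock: 16 - 3 = 13. total_sold = 3
  Event 2 (sale 24): sell min(24,13)=13. stock: 13 - 13 = 0. total_sold = 16
  Event 3 (sale 9): sell min(9,0)=0. stock: 0 - 0 = 0. total_sold = 16
  Event 4 (restock 31): 0 + 31 = 31
  Event 5 (sale 12): sell min(12,31)=12. stock: 31 - 12 = 19. total_sold = 28
  Event 6 (sale 5): sell min(5,19)=5. stock: 19 - 5 = 14. total_sold = 33
  Event 7 (sale 4): sell min(4,14)=4. stock: 14 - 4 = 10. total_sold = 37
  Event 8 (sale 20): sell min(20,10)=10. stock: 10 - 10 = 0. total_sold = 47
Final: stock = 0, total_sold = 47

Answer: 0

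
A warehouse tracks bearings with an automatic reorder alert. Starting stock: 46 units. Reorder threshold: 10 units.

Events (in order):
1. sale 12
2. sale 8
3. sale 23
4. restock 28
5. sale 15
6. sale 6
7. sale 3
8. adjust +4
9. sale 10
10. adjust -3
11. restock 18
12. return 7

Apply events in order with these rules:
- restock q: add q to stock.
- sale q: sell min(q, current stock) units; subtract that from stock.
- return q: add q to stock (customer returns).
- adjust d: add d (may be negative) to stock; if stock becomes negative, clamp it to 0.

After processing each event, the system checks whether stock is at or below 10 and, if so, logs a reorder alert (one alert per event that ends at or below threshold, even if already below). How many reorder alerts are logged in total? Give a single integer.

Processing events:
Start: stock = 46
  Event 1 (sale 12): sell min(12,46)=12. stock: 46 - 12 = 34. total_sold = 12
  Event 2 (sale 8): sell min(8,34)=8. stock: 34 - 8 = 26. total_sold = 20
  Event 3 (sale 23): sell min(23,26)=23. stock: 26 - 23 = 3. total_sold = 43
  Event 4 (restock 28): 3 + 28 = 31
  Event 5 (sale 15): sell min(15,31)=15. stock: 31 - 15 = 16. total_sold = 58
  Event 6 (sale 6): sell min(6,16)=6. stock: 16 - 6 = 10. total_sold = 64
  Event 7 (sale 3): sell min(3,10)=3. stock: 10 - 3 = 7. total_sold = 67
  Event 8 (adjust +4): 7 + 4 = 11
  Event 9 (sale 10): sell min(10,11)=10. stock: 11 - 10 = 1. total_sold = 77
  Event 10 (adjust -3): 1 + -3 = 0 (clamped to 0)
  Event 11 (restock 18): 0 + 18 = 18
  Event 12 (return 7): 18 + 7 = 25
Final: stock = 25, total_sold = 77

Checking against threshold 10:
  After event 1: stock=34 > 10
  After event 2: stock=26 > 10
  After event 3: stock=3 <= 10 -> ALERT
  After event 4: stock=31 > 10
  After event 5: stock=16 > 10
  After event 6: stock=10 <= 10 -> ALERT
  After event 7: stock=7 <= 10 -> ALERT
  After event 8: stock=11 > 10
  After event 9: stock=1 <= 10 -> ALERT
  After event 10: stock=0 <= 10 -> ALERT
  After event 11: stock=18 > 10
  After event 12: stock=25 > 10
Alert events: [3, 6, 7, 9, 10]. Count = 5

Answer: 5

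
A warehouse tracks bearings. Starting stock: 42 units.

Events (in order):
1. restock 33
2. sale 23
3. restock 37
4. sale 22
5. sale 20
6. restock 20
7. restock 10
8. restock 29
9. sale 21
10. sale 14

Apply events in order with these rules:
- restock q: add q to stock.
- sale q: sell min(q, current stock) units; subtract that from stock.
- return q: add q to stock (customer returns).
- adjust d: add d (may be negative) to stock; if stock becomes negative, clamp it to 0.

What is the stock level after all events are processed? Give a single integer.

Answer: 71

Derivation:
Processing events:
Start: stock = 42
  Event 1 (restock 33): 42 + 33 = 75
  Event 2 (sale 23): sell min(23,75)=23. stock: 75 - 23 = 52. total_sold = 23
  Event 3 (restock 37): 52 + 37 = 89
  Event 4 (sale 22): sell min(22,89)=22. stock: 89 - 22 = 67. total_sold = 45
  Event 5 (sale 20): sell min(20,67)=20. stock: 67 - 20 = 47. total_sold = 65
  Event 6 (restock 20): 47 + 20 = 67
  Event 7 (restock 10): 67 + 10 = 77
  Event 8 (restock 29): 77 + 29 = 106
  Event 9 (sale 21): sell min(21,106)=21. stock: 106 - 21 = 85. total_sold = 86
  Event 10 (sale 14): sell min(14,85)=14. stock: 85 - 14 = 71. total_sold = 100
Final: stock = 71, total_sold = 100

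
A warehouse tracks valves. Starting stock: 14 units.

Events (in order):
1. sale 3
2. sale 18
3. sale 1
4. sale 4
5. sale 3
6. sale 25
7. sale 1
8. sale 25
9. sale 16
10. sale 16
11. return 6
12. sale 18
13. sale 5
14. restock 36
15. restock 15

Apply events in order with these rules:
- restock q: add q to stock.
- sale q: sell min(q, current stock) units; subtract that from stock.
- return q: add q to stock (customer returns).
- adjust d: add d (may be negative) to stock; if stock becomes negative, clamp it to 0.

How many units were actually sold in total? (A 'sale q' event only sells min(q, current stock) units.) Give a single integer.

Processing events:
Start: stock = 14
  Event 1 (sale 3): sell min(3,14)=3. stock: 14 - 3 = 11. total_sold = 3
  Event 2 (sale 18): sell min(18,11)=11. stock: 11 - 11 = 0. total_sold = 14
  Event 3 (sale 1): sell min(1,0)=0. stock: 0 - 0 = 0. total_sold = 14
  Event 4 (sale 4): sell min(4,0)=0. stock: 0 - 0 = 0. total_sold = 14
  Event 5 (sale 3): sell min(3,0)=0. stock: 0 - 0 = 0. total_sold = 14
  Event 6 (sale 25): sell min(25,0)=0. stock: 0 - 0 = 0. total_sold = 14
  Event 7 (sale 1): sell min(1,0)=0. stock: 0 - 0 = 0. total_sold = 14
  Event 8 (sale 25): sell min(25,0)=0. stock: 0 - 0 = 0. total_sold = 14
  Event 9 (sale 16): sell min(16,0)=0. stock: 0 - 0 = 0. total_sold = 14
  Event 10 (sale 16): sell min(16,0)=0. stock: 0 - 0 = 0. total_sold = 14
  Event 11 (return 6): 0 + 6 = 6
  Event 12 (sale 18): sell min(18,6)=6. stock: 6 - 6 = 0. total_sold = 20
  Event 13 (sale 5): sell min(5,0)=0. stock: 0 - 0 = 0. total_sold = 20
  Event 14 (restock 36): 0 + 36 = 36
  Event 15 (restock 15): 36 + 15 = 51
Final: stock = 51, total_sold = 20

Answer: 20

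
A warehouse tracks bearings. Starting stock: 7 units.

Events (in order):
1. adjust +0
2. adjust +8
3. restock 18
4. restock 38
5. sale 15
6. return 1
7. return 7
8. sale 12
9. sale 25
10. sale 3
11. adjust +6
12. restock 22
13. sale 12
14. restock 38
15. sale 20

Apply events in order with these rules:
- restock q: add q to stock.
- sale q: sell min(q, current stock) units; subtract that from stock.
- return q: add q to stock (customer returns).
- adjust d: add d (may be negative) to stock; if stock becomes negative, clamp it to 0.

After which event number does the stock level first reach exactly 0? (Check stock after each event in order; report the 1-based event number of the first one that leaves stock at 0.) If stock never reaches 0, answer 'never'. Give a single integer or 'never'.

Answer: never

Derivation:
Processing events:
Start: stock = 7
  Event 1 (adjust +0): 7 + 0 = 7
  Event 2 (adjust +8): 7 + 8 = 15
  Event 3 (restock 18): 15 + 18 = 33
  Event 4 (restock 38): 33 + 38 = 71
  Event 5 (sale 15): sell min(15,71)=15. stock: 71 - 15 = 56. total_sold = 15
  Event 6 (return 1): 56 + 1 = 57
  Event 7 (return 7): 57 + 7 = 64
  Event 8 (sale 12): sell min(12,64)=12. stock: 64 - 12 = 52. total_sold = 27
  Event 9 (sale 25): sell min(25,52)=25. stock: 52 - 25 = 27. total_sold = 52
  Event 10 (sale 3): sell min(3,27)=3. stock: 27 - 3 = 24. total_sold = 55
  Event 11 (adjust +6): 24 + 6 = 30
  Event 12 (restock 22): 30 + 22 = 52
  Event 13 (sale 12): sell min(12,52)=12. stock: 52 - 12 = 40. total_sold = 67
  Event 14 (restock 38): 40 + 38 = 78
  Event 15 (sale 20): sell min(20,78)=20. stock: 78 - 20 = 58. total_sold = 87
Final: stock = 58, total_sold = 87

Stock never reaches 0.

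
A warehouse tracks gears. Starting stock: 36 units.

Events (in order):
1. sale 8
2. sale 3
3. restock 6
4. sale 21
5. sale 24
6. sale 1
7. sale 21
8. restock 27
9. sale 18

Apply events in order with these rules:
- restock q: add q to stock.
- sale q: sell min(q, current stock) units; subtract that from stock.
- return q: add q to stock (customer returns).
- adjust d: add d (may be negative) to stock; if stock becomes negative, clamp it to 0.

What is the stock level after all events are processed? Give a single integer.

Answer: 9

Derivation:
Processing events:
Start: stock = 36
  Event 1 (sale 8): sell min(8,36)=8. stock: 36 - 8 = 28. total_sold = 8
  Event 2 (sale 3): sell min(3,28)=3. stock: 28 - 3 = 25. total_sold = 11
  Event 3 (restock 6): 25 + 6 = 31
  Event 4 (sale 21): sell min(21,31)=21. stock: 31 - 21 = 10. total_sold = 32
  Event 5 (sale 24): sell min(24,10)=10. stock: 10 - 10 = 0. total_sold = 42
  Event 6 (sale 1): sell min(1,0)=0. stock: 0 - 0 = 0. total_sold = 42
  Event 7 (sale 21): sell min(21,0)=0. stock: 0 - 0 = 0. total_sold = 42
  Event 8 (restock 27): 0 + 27 = 27
  Event 9 (sale 18): sell min(18,27)=18. stock: 27 - 18 = 9. total_sold = 60
Final: stock = 9, total_sold = 60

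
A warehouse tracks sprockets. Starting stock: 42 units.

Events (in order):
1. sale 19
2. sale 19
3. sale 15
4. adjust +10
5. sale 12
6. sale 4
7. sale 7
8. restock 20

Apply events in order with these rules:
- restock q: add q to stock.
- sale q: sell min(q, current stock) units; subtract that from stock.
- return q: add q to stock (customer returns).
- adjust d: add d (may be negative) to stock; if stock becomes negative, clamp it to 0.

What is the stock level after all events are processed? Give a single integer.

Processing events:
Start: stock = 42
  Event 1 (sale 19): sell min(19,42)=19. stock: 42 - 19 = 23. total_sold = 19
  Event 2 (sale 19): sell min(19,23)=19. stock: 23 - 19 = 4. total_sold = 38
  Event 3 (sale 15): sell min(15,4)=4. stock: 4 - 4 = 0. total_sold = 42
  Event 4 (adjust +10): 0 + 10 = 10
  Event 5 (sale 12): sell min(12,10)=10. stock: 10 - 10 = 0. total_sold = 52
  Event 6 (sale 4): sell min(4,0)=0. stock: 0 - 0 = 0. total_sold = 52
  Event 7 (sale 7): sell min(7,0)=0. stock: 0 - 0 = 0. total_sold = 52
  Event 8 (restock 20): 0 + 20 = 20
Final: stock = 20, total_sold = 52

Answer: 20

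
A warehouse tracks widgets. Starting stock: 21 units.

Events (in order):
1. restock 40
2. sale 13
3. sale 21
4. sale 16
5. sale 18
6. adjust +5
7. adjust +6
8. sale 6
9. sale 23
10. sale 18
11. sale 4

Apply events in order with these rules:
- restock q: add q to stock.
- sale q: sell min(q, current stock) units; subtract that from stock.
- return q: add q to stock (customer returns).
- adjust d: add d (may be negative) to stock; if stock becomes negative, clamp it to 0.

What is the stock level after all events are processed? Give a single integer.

Answer: 0

Derivation:
Processing events:
Start: stock = 21
  Event 1 (restock 40): 21 + 40 = 61
  Event 2 (sale 13): sell min(13,61)=13. stock: 61 - 13 = 48. total_sold = 13
  Event 3 (sale 21): sell min(21,48)=21. stock: 48 - 21 = 27. total_sold = 34
  Event 4 (sale 16): sell min(16,27)=16. stock: 27 - 16 = 11. total_sold = 50
  Event 5 (sale 18): sell min(18,11)=11. stock: 11 - 11 = 0. total_sold = 61
  Event 6 (adjust +5): 0 + 5 = 5
  Event 7 (adjust +6): 5 + 6 = 11
  Event 8 (sale 6): sell min(6,11)=6. stock: 11 - 6 = 5. total_sold = 67
  Event 9 (sale 23): sell min(23,5)=5. stock: 5 - 5 = 0. total_sold = 72
  Event 10 (sale 18): sell min(18,0)=0. stock: 0 - 0 = 0. total_sold = 72
  Event 11 (sale 4): sell min(4,0)=0. stock: 0 - 0 = 0. total_sold = 72
Final: stock = 0, total_sold = 72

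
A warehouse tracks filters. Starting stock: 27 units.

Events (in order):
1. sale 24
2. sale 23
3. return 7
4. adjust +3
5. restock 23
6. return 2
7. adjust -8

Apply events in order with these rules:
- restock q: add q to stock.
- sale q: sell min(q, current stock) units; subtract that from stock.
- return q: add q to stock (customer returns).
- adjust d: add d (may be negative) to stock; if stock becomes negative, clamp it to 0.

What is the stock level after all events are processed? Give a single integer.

Processing events:
Start: stock = 27
  Event 1 (sale 24): sell min(24,27)=24. stock: 27 - 24 = 3. total_sold = 24
  Event 2 (sale 23): sell min(23,3)=3. stock: 3 - 3 = 0. total_sold = 27
  Event 3 (return 7): 0 + 7 = 7
  Event 4 (adjust +3): 7 + 3 = 10
  Event 5 (restock 23): 10 + 23 = 33
  Event 6 (return 2): 33 + 2 = 35
  Event 7 (adjust -8): 35 + -8 = 27
Final: stock = 27, total_sold = 27

Answer: 27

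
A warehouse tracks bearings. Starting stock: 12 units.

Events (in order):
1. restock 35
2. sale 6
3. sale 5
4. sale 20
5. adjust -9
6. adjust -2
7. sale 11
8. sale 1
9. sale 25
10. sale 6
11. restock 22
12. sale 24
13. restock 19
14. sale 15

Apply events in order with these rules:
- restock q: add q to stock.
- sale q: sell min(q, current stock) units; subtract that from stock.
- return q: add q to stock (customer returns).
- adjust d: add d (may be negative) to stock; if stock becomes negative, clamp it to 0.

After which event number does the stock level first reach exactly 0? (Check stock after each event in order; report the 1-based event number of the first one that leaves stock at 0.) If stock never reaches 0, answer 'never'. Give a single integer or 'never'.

Answer: 7

Derivation:
Processing events:
Start: stock = 12
  Event 1 (restock 35): 12 + 35 = 47
  Event 2 (sale 6): sell min(6,47)=6. stock: 47 - 6 = 41. total_sold = 6
  Event 3 (sale 5): sell min(5,41)=5. stock: 41 - 5 = 36. total_sold = 11
  Event 4 (sale 20): sell min(20,36)=20. stock: 36 - 20 = 16. total_sold = 31
  Event 5 (adjust -9): 16 + -9 = 7
  Event 6 (adjust -2): 7 + -2 = 5
  Event 7 (sale 11): sell min(11,5)=5. stock: 5 - 5 = 0. total_sold = 36
  Event 8 (sale 1): sell min(1,0)=0. stock: 0 - 0 = 0. total_sold = 36
  Event 9 (sale 25): sell min(25,0)=0. stock: 0 - 0 = 0. total_sold = 36
  Event 10 (sale 6): sell min(6,0)=0. stock: 0 - 0 = 0. total_sold = 36
  Event 11 (restock 22): 0 + 22 = 22
  Event 12 (sale 24): sell min(24,22)=22. stock: 22 - 22 = 0. total_sold = 58
  Event 13 (restock 19): 0 + 19 = 19
  Event 14 (sale 15): sell min(15,19)=15. stock: 19 - 15 = 4. total_sold = 73
Final: stock = 4, total_sold = 73

First zero at event 7.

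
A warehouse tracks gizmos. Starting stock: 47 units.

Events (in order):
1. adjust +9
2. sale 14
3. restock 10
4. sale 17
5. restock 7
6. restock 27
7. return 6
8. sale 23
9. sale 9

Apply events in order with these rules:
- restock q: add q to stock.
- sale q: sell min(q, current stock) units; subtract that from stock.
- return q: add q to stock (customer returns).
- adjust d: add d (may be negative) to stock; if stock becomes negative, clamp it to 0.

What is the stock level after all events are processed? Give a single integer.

Processing events:
Start: stock = 47
  Event 1 (adjust +9): 47 + 9 = 56
  Event 2 (sale 14): sell min(14,56)=14. stock: 56 - 14 = 42. total_sold = 14
  Event 3 (restock 10): 42 + 10 = 52
  Event 4 (sale 17): sell min(17,52)=17. stock: 52 - 17 = 35. total_sold = 31
  Event 5 (restock 7): 35 + 7 = 42
  Event 6 (restock 27): 42 + 27 = 69
  Event 7 (return 6): 69 + 6 = 75
  Event 8 (sale 23): sell min(23,75)=23. stock: 75 - 23 = 52. total_sold = 54
  Event 9 (sale 9): sell min(9,52)=9. stock: 52 - 9 = 43. total_sold = 63
Final: stock = 43, total_sold = 63

Answer: 43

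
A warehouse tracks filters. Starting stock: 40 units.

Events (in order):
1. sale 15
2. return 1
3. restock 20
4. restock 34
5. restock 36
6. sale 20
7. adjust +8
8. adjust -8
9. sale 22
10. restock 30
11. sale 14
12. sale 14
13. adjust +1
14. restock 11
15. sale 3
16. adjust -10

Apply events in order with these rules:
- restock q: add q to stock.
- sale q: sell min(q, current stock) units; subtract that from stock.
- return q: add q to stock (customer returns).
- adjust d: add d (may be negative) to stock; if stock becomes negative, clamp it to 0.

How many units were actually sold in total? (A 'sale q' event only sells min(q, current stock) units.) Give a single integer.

Processing events:
Start: stock = 40
  Event 1 (sale 15): sell min(15,40)=15. stock: 40 - 15 = 25. total_sold = 15
  Event 2 (return 1): 25 + 1 = 26
  Event 3 (restock 20): 26 + 20 = 46
  Event 4 (restock 34): 46 + 34 = 80
  Event 5 (restock 36): 80 + 36 = 116
  Event 6 (sale 20): sell min(20,116)=20. stock: 116 - 20 = 96. total_sold = 35
  Event 7 (adjust +8): 96 + 8 = 104
  Event 8 (adjust -8): 104 + -8 = 96
  Event 9 (sale 22): sell min(22,96)=22. stock: 96 - 22 = 74. total_sold = 57
  Event 10 (restock 30): 74 + 30 = 104
  Event 11 (sale 14): sell min(14,104)=14. stock: 104 - 14 = 90. total_sold = 71
  Event 12 (sale 14): sell min(14,90)=14. stock: 90 - 14 = 76. total_sold = 85
  Event 13 (adjust +1): 76 + 1 = 77
  Event 14 (restock 11): 77 + 11 = 88
  Event 15 (sale 3): sell min(3,88)=3. stock: 88 - 3 = 85. total_sold = 88
  Event 16 (adjust -10): 85 + -10 = 75
Final: stock = 75, total_sold = 88

Answer: 88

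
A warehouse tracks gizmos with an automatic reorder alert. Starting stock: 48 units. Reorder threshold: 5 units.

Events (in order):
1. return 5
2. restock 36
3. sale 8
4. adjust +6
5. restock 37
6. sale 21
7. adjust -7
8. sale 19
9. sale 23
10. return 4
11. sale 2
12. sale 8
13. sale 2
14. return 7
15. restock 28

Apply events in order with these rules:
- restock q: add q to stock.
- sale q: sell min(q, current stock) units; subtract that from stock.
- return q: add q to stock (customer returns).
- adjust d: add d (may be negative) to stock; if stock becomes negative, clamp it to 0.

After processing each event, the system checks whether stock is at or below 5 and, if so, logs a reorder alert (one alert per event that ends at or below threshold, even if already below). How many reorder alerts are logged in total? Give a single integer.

Answer: 0

Derivation:
Processing events:
Start: stock = 48
  Event 1 (return 5): 48 + 5 = 53
  Event 2 (restock 36): 53 + 36 = 89
  Event 3 (sale 8): sell min(8,89)=8. stock: 89 - 8 = 81. total_sold = 8
  Event 4 (adjust +6): 81 + 6 = 87
  Event 5 (restock 37): 87 + 37 = 124
  Event 6 (sale 21): sell min(21,124)=21. stock: 124 - 21 = 103. total_sold = 29
  Event 7 (adjust -7): 103 + -7 = 96
  Event 8 (sale 19): sell min(19,96)=19. stock: 96 - 19 = 77. total_sold = 48
  Event 9 (sale 23): sell min(23,77)=23. stock: 77 - 23 = 54. total_sold = 71
  Event 10 (return 4): 54 + 4 = 58
  Event 11 (sale 2): sell min(2,58)=2. stock: 58 - 2 = 56. total_sold = 73
  Event 12 (sale 8): sell min(8,56)=8. stock: 56 - 8 = 48. total_sold = 81
  Event 13 (sale 2): sell min(2,48)=2. stock: 48 - 2 = 46. total_sold = 83
  Event 14 (return 7): 46 + 7 = 53
  Event 15 (restock 28): 53 + 28 = 81
Final: stock = 81, total_sold = 83

Checking against threshold 5:
  After event 1: stock=53 > 5
  After event 2: stock=89 > 5
  After event 3: stock=81 > 5
  After event 4: stock=87 > 5
  After event 5: stock=124 > 5
  After event 6: stock=103 > 5
  After event 7: stock=96 > 5
  After event 8: stock=77 > 5
  After event 9: stock=54 > 5
  After event 10: stock=58 > 5
  After event 11: stock=56 > 5
  After event 12: stock=48 > 5
  After event 13: stock=46 > 5
  After event 14: stock=53 > 5
  After event 15: stock=81 > 5
Alert events: []. Count = 0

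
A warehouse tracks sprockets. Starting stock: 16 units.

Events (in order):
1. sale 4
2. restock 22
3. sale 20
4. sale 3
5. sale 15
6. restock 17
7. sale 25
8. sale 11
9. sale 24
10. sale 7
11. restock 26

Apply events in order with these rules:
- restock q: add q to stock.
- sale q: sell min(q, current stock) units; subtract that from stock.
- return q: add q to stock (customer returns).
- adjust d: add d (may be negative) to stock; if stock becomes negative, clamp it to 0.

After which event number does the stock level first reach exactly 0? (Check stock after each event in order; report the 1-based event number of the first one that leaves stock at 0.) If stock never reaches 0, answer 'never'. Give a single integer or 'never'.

Answer: 5

Derivation:
Processing events:
Start: stock = 16
  Event 1 (sale 4): sell min(4,16)=4. stock: 16 - 4 = 12. total_sold = 4
  Event 2 (restock 22): 12 + 22 = 34
  Event 3 (sale 20): sell min(20,34)=20. stock: 34 - 20 = 14. total_sold = 24
  Event 4 (sale 3): sell min(3,14)=3. stock: 14 - 3 = 11. total_sold = 27
  Event 5 (sale 15): sell min(15,11)=11. stock: 11 - 11 = 0. total_sold = 38
  Event 6 (restock 17): 0 + 17 = 17
  Event 7 (sale 25): sell min(25,17)=17. stock: 17 - 17 = 0. total_sold = 55
  Event 8 (sale 11): sell min(11,0)=0. stock: 0 - 0 = 0. total_sold = 55
  Event 9 (sale 24): sell min(24,0)=0. stock: 0 - 0 = 0. total_sold = 55
  Event 10 (sale 7): sell min(7,0)=0. stock: 0 - 0 = 0. total_sold = 55
  Event 11 (restock 26): 0 + 26 = 26
Final: stock = 26, total_sold = 55

First zero at event 5.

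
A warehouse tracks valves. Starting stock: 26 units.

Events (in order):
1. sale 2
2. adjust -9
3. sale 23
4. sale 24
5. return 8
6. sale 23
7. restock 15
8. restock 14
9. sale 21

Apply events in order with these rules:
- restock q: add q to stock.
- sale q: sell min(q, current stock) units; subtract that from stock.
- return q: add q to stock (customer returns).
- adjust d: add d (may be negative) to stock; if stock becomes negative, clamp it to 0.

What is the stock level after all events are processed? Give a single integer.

Processing events:
Start: stock = 26
  Event 1 (sale 2): sell min(2,26)=2. stock: 26 - 2 = 24. total_sold = 2
  Event 2 (adjust -9): 24 + -9 = 15
  Event 3 (sale 23): sell min(23,15)=15. stock: 15 - 15 = 0. total_sold = 17
  Event 4 (sale 24): sell min(24,0)=0. stock: 0 - 0 = 0. total_sold = 17
  Event 5 (return 8): 0 + 8 = 8
  Event 6 (sale 23): sell min(23,8)=8. stock: 8 - 8 = 0. total_sold = 25
  Event 7 (restock 15): 0 + 15 = 15
  Event 8 (restock 14): 15 + 14 = 29
  Event 9 (sale 21): sell min(21,29)=21. stock: 29 - 21 = 8. total_sold = 46
Final: stock = 8, total_sold = 46

Answer: 8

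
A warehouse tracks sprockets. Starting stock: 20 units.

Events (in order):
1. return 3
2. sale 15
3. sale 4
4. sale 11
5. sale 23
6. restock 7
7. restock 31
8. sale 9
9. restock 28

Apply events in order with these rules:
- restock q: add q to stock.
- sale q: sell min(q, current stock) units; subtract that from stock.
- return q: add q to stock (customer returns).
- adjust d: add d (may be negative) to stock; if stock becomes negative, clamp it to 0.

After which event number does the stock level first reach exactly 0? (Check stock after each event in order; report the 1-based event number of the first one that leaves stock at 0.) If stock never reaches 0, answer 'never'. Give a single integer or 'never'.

Processing events:
Start: stock = 20
  Event 1 (return 3): 20 + 3 = 23
  Event 2 (sale 15): sell min(15,23)=15. stock: 23 - 15 = 8. total_sold = 15
  Event 3 (sale 4): sell min(4,8)=4. stock: 8 - 4 = 4. total_sold = 19
  Event 4 (sale 11): sell min(11,4)=4. stock: 4 - 4 = 0. total_sold = 23
  Event 5 (sale 23): sell min(23,0)=0. stock: 0 - 0 = 0. total_sold = 23
  Event 6 (restock 7): 0 + 7 = 7
  Event 7 (restock 31): 7 + 31 = 38
  Event 8 (sale 9): sell min(9,38)=9. stock: 38 - 9 = 29. total_sold = 32
  Event 9 (restock 28): 29 + 28 = 57
Final: stock = 57, total_sold = 32

First zero at event 4.

Answer: 4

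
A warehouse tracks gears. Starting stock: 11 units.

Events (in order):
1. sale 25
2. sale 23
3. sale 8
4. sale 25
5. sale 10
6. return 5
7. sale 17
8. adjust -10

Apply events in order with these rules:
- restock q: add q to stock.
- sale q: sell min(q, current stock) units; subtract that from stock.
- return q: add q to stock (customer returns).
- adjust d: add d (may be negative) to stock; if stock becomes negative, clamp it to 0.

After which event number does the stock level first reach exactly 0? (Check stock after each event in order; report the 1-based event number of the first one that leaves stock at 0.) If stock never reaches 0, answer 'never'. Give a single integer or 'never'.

Processing events:
Start: stock = 11
  Event 1 (sale 25): sell min(25,11)=11. stock: 11 - 11 = 0. total_sold = 11
  Event 2 (sale 23): sell min(23,0)=0. stock: 0 - 0 = 0. total_sold = 11
  Event 3 (sale 8): sell min(8,0)=0. stock: 0 - 0 = 0. total_sold = 11
  Event 4 (sale 25): sell min(25,0)=0. stock: 0 - 0 = 0. total_sold = 11
  Event 5 (sale 10): sell min(10,0)=0. stock: 0 - 0 = 0. total_sold = 11
  Event 6 (return 5): 0 + 5 = 5
  Event 7 (sale 17): sell min(17,5)=5. stock: 5 - 5 = 0. total_sold = 16
  Event 8 (adjust -10): 0 + -10 = 0 (clamped to 0)
Final: stock = 0, total_sold = 16

First zero at event 1.

Answer: 1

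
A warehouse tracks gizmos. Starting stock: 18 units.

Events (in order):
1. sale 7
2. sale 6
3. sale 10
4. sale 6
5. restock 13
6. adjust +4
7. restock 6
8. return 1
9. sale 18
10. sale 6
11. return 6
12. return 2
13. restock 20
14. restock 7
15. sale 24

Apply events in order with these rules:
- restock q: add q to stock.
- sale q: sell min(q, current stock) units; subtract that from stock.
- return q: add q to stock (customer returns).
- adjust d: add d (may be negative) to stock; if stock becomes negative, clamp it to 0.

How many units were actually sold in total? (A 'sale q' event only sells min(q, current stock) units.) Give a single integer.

Processing events:
Start: stock = 18
  Event 1 (sale 7): sell min(7,18)=7. stock: 18 - 7 = 11. total_sold = 7
  Event 2 (sale 6): sell min(6,11)=6. stock: 11 - 6 = 5. total_sold = 13
  Event 3 (sale 10): sell min(10,5)=5. stock: 5 - 5 = 0. total_sold = 18
  Event 4 (sale 6): sell min(6,0)=0. stock: 0 - 0 = 0. total_sold = 18
  Event 5 (restock 13): 0 + 13 = 13
  Event 6 (adjust +4): 13 + 4 = 17
  Event 7 (restock 6): 17 + 6 = 23
  Event 8 (return 1): 23 + 1 = 24
  Event 9 (sale 18): sell min(18,24)=18. stock: 24 - 18 = 6. total_sold = 36
  Event 10 (sale 6): sell min(6,6)=6. stock: 6 - 6 = 0. total_sold = 42
  Event 11 (return 6): 0 + 6 = 6
  Event 12 (return 2): 6 + 2 = 8
  Event 13 (restock 20): 8 + 20 = 28
  Event 14 (restock 7): 28 + 7 = 35
  Event 15 (sale 24): sell min(24,35)=24. stock: 35 - 24 = 11. total_sold = 66
Final: stock = 11, total_sold = 66

Answer: 66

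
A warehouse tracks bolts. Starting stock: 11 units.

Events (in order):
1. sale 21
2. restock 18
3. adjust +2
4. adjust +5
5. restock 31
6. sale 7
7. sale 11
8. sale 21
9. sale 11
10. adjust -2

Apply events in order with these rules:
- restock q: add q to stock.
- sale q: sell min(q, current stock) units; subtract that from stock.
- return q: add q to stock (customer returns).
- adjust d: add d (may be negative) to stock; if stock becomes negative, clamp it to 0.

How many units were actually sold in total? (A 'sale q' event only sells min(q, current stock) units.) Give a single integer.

Answer: 61

Derivation:
Processing events:
Start: stock = 11
  Event 1 (sale 21): sell min(21,11)=11. stock: 11 - 11 = 0. total_sold = 11
  Event 2 (restock 18): 0 + 18 = 18
  Event 3 (adjust +2): 18 + 2 = 20
  Event 4 (adjust +5): 20 + 5 = 25
  Event 5 (restock 31): 25 + 31 = 56
  Event 6 (sale 7): sell min(7,56)=7. stock: 56 - 7 = 49. total_sold = 18
  Event 7 (sale 11): sell min(11,49)=11. stock: 49 - 11 = 38. total_sold = 29
  Event 8 (sale 21): sell min(21,38)=21. stock: 38 - 21 = 17. total_sold = 50
  Event 9 (sale 11): sell min(11,17)=11. stock: 17 - 11 = 6. total_sold = 61
  Event 10 (adjust -2): 6 + -2 = 4
Final: stock = 4, total_sold = 61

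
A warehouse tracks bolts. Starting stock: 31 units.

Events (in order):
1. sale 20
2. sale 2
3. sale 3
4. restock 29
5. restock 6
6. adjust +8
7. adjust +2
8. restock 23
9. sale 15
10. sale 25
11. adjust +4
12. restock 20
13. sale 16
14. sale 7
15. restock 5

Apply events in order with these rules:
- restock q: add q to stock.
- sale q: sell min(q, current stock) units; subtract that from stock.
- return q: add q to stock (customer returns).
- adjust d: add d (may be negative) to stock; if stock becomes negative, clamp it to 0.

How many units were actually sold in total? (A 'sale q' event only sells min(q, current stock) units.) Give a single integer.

Answer: 88

Derivation:
Processing events:
Start: stock = 31
  Event 1 (sale 20): sell min(20,31)=20. stock: 31 - 20 = 11. total_sold = 20
  Event 2 (sale 2): sell min(2,11)=2. stock: 11 - 2 = 9. total_sold = 22
  Event 3 (sale 3): sell min(3,9)=3. stock: 9 - 3 = 6. total_sold = 25
  Event 4 (restock 29): 6 + 29 = 35
  Event 5 (restock 6): 35 + 6 = 41
  Event 6 (adjust +8): 41 + 8 = 49
  Event 7 (adjust +2): 49 + 2 = 51
  Event 8 (restock 23): 51 + 23 = 74
  Event 9 (sale 15): sell min(15,74)=15. stock: 74 - 15 = 59. total_sold = 40
  Event 10 (sale 25): sell min(25,59)=25. stock: 59 - 25 = 34. total_sold = 65
  Event 11 (adjust +4): 34 + 4 = 38
  Event 12 (restock 20): 38 + 20 = 58
  Event 13 (sale 16): sell min(16,58)=16. stock: 58 - 16 = 42. total_sold = 81
  Event 14 (sale 7): sell min(7,42)=7. stock: 42 - 7 = 35. total_sold = 88
  Event 15 (restock 5): 35 + 5 = 40
Final: stock = 40, total_sold = 88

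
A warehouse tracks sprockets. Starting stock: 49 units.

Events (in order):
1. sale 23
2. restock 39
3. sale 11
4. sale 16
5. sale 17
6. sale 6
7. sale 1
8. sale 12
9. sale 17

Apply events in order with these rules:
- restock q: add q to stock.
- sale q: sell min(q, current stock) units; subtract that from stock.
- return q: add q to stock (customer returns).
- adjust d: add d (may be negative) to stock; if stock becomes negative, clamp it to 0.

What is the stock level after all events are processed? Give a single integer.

Answer: 0

Derivation:
Processing events:
Start: stock = 49
  Event 1 (sale 23): sell min(23,49)=23. stock: 49 - 23 = 26. total_sold = 23
  Event 2 (restock 39): 26 + 39 = 65
  Event 3 (sale 11): sell min(11,65)=11. stock: 65 - 11 = 54. total_sold = 34
  Event 4 (sale 16): sell min(16,54)=16. stock: 54 - 16 = 38. total_sold = 50
  Event 5 (sale 17): sell min(17,38)=17. stock: 38 - 17 = 21. total_sold = 67
  Event 6 (sale 6): sell min(6,21)=6. stock: 21 - 6 = 15. total_sold = 73
  Event 7 (sale 1): sell min(1,15)=1. stock: 15 - 1 = 14. total_sold = 74
  Event 8 (sale 12): sell min(12,14)=12. stock: 14 - 12 = 2. total_sold = 86
  Event 9 (sale 17): sell min(17,2)=2. stock: 2 - 2 = 0. total_sold = 88
Final: stock = 0, total_sold = 88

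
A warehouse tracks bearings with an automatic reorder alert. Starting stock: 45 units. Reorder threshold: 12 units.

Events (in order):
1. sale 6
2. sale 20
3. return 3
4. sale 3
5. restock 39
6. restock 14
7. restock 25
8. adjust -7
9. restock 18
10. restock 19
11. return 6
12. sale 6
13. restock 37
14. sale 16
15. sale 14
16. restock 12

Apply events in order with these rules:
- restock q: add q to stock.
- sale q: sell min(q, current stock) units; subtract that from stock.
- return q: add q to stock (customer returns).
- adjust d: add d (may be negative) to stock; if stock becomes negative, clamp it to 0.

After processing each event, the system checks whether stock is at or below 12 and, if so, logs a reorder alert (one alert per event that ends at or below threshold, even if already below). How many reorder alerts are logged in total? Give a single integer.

Answer: 0

Derivation:
Processing events:
Start: stock = 45
  Event 1 (sale 6): sell min(6,45)=6. stock: 45 - 6 = 39. total_sold = 6
  Event 2 (sale 20): sell min(20,39)=20. stock: 39 - 20 = 19. total_sold = 26
  Event 3 (return 3): 19 + 3 = 22
  Event 4 (sale 3): sell min(3,22)=3. stock: 22 - 3 = 19. total_sold = 29
  Event 5 (restock 39): 19 + 39 = 58
  Event 6 (restock 14): 58 + 14 = 72
  Event 7 (restock 25): 72 + 25 = 97
  Event 8 (adjust -7): 97 + -7 = 90
  Event 9 (restock 18): 90 + 18 = 108
  Event 10 (restock 19): 108 + 19 = 127
  Event 11 (return 6): 127 + 6 = 133
  Event 12 (sale 6): sell min(6,133)=6. stock: 133 - 6 = 127. total_sold = 35
  Event 13 (restock 37): 127 + 37 = 164
  Event 14 (sale 16): sell min(16,164)=16. stock: 164 - 16 = 148. total_sold = 51
  Event 15 (sale 14): sell min(14,148)=14. stock: 148 - 14 = 134. total_sold = 65
  Event 16 (restock 12): 134 + 12 = 146
Final: stock = 146, total_sold = 65

Checking against threshold 12:
  After event 1: stock=39 > 12
  After event 2: stock=19 > 12
  After event 3: stock=22 > 12
  After event 4: stock=19 > 12
  After event 5: stock=58 > 12
  After event 6: stock=72 > 12
  After event 7: stock=97 > 12
  After event 8: stock=90 > 12
  After event 9: stock=108 > 12
  After event 10: stock=127 > 12
  After event 11: stock=133 > 12
  After event 12: stock=127 > 12
  After event 13: stock=164 > 12
  After event 14: stock=148 > 12
  After event 15: stock=134 > 12
  After event 16: stock=146 > 12
Alert events: []. Count = 0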